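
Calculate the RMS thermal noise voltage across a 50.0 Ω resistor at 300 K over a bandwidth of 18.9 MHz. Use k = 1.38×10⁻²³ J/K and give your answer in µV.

V_n = √(4kTRB)
4kTRB = 4 × 1.38×10⁻²³ × 300 × 5.00×10¹ × 1.89×10⁷ = 1.56×10⁻¹¹ V²
V_n = √(1.56×10⁻¹¹) = 3.96×10⁻⁶ V = 3.96 µV

3.96 µV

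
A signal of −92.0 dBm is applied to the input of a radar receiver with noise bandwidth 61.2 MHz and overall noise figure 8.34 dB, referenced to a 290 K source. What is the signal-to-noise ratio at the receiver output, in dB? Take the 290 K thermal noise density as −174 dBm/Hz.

Noise floor: N = −174 + 10 log₁₀(B) + NF
10 log₁₀(6.12×10⁷) = 77.87 dB
N = −174 + 77.87 + 8.34 = −87.79 dBm
SNR = P_sig − N = −92.0 − (−87.79) = −4.21 dB → −4.2 dB

−4.2 dB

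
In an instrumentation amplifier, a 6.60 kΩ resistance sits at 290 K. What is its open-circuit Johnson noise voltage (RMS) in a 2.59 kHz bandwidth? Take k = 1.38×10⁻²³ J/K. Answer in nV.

523 nV

V_n = √(4kTRB)
4kTRB = 4 × 1.38×10⁻²³ × 290 × 6.60×10³ × 2.59×10³ = 2.74×10⁻¹³ V²
V_n = √(2.74×10⁻¹³) = 5.23×10⁻⁷ V = 523 nV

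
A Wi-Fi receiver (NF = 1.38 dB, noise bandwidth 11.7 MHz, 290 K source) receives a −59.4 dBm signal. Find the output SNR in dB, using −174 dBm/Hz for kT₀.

42.5 dB

Noise floor: N = −174 + 10 log₁₀(B) + NF
10 log₁₀(1.17×10⁷) = 70.68 dB
N = −174 + 70.68 + 1.38 = −101.94 dBm
SNR = P_sig − N = −59.4 − (−101.94) = 42.54 dB → 42.5 dB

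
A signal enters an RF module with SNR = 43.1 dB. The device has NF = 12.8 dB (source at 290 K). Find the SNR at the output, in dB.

By definition F = SNR_in/SNR_out, so in dB: SNR_out = SNR_in − NF
SNR_out = 43.1 − 12.8 = 30.3 dB

30.3 dB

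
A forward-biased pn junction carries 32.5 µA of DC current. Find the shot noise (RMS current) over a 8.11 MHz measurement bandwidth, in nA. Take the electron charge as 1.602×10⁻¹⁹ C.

9.19 nA

I_n = √(2qI·B)
2qI·B = 2 × 1.602×10⁻¹⁹ × 3.25×10⁻⁵ × 8.11×10⁶ = 8.44×10⁻¹⁷ A²
I_n = √(8.44×10⁻¹⁷) = 9.19×10⁻⁹ A = 9.19 nA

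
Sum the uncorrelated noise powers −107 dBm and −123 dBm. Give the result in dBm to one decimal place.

−106.9 dBm

Convert to linear, add, convert back:
P₁ = 2.00×10⁻¹⁴ W, P₂ = 5.01×10⁻¹⁶ W
P_tot = 2.05×10⁻¹⁴ W → 10 log₁₀(P_tot / 10⁻³) = −106.9 dBm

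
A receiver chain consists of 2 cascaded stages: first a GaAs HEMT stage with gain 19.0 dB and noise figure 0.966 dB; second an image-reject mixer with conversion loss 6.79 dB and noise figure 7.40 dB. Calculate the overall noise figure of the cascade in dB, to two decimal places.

1.16 dB

Convert to linear (a loss of L dB is a gain of −L dB): F_i = 10^(NF_i/10), G_i = 10^(G_i,dB/10)
  Stage 1: F_1 = 10^(0.966/10) = 1.249, G_1 = 10^(19.0/10) = 79.43
  Stage 2: F_2 = 10^(7.40/10) = 5.495, G_2 = 10^(−6.79/10) = 0.2094
Friis cascade:
  F = 1.249 + (5.495 − 1)/79.43 = 1.306
NF = 10 log₁₀(1.306) = 1.16 dB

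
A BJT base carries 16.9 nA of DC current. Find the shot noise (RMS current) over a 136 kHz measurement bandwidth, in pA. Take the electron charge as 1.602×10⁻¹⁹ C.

I_n = √(2qI·B)
2qI·B = 2 × 1.602×10⁻¹⁹ × 1.69×10⁻⁸ × 1.36×10⁵ = 7.36×10⁻²² A²
I_n = √(7.36×10⁻²²) = 2.71×10⁻¹¹ A = 27.1 pA

27.1 pA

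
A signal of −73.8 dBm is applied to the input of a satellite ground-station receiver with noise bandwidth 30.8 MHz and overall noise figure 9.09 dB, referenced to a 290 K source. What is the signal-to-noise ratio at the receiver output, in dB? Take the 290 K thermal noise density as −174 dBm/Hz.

Noise floor: N = −174 + 10 log₁₀(B) + NF
10 log₁₀(3.08×10⁷) = 74.89 dB
N = −174 + 74.89 + 9.09 = −90.02 dBm
SNR = P_sig − N = −73.8 − (−90.02) = 16.22 dB → 16.2 dB

16.2 dB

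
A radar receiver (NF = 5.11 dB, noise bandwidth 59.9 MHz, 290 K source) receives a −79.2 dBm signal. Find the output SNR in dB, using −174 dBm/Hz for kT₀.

11.9 dB

Noise floor: N = −174 + 10 log₁₀(B) + NF
10 log₁₀(5.99×10⁷) = 77.77 dB
N = −174 + 77.77 + 5.11 = −91.12 dBm
SNR = P_sig − N = −79.2 − (−91.12) = 11.92 dB → 11.9 dB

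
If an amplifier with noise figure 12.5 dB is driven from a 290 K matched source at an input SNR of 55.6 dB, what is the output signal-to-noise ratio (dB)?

43.1 dB

By definition F = SNR_in/SNR_out, so in dB: SNR_out = SNR_in − NF
SNR_out = 55.6 − 12.5 = 43.1 dB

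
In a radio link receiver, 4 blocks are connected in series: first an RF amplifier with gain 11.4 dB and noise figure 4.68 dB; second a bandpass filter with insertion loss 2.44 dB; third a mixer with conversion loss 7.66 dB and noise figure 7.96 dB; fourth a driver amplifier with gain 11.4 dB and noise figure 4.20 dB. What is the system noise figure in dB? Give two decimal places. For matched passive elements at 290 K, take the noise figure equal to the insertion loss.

Convert to linear (a loss of L dB is a gain of −L dB): F_i = 10^(NF_i/10), G_i = 10^(G_i,dB/10)
  Stage 1: F_1 = 10^(4.68/10) = 2.938, G_1 = 10^(11.4/10) = 13.80
  Stage 2: F_2 = 10^(2.44/10) = 1.754, G_2 = 10^(−2.44/10) = 0.5702
  Stage 3: F_3 = 10^(7.96/10) = 6.252, G_3 = 10^(−7.66/10) = 0.1714
  Stage 4: F_4 = 10^(4.20/10) = 2.630, G_4 = 10^(11.4/10) = 13.80
Friis cascade:
  F = 2.938 + (1.754 − 1)/13.80 + (6.252 − 1)/7.870 + (2.630 − 1)/1.349 = 4.868
NF = 10 log₁₀(4.868) = 6.87 dB

6.87 dB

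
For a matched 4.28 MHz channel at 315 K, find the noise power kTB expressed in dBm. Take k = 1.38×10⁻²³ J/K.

P_n = kTB = 1.38×10⁻²³ × 315 × 4.28×10⁶ = 1.86×10⁻¹⁴ W
In dBm: 10 log₁₀(1.86×10⁻¹⁴ / 10⁻³) = −107.3 dBm

−107.3 dBm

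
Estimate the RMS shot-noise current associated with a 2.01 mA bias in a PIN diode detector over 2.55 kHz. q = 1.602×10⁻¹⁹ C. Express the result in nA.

I_n = √(2qI·B)
2qI·B = 2 × 1.602×10⁻¹⁹ × 2.01×10⁻³ × 2.55×10³ = 1.64×10⁻¹⁸ A²
I_n = √(1.64×10⁻¹⁸) = 1.28×10⁻⁹ A = 1.28 nA

1.28 nA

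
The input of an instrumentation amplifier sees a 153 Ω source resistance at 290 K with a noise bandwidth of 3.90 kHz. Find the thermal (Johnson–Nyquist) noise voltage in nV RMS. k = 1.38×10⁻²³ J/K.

97.7 nV

V_n = √(4kTRB)
4kTRB = 4 × 1.38×10⁻²³ × 290 × 1.53×10² × 3.90×10³ = 9.55×10⁻¹⁵ V²
V_n = √(9.55×10⁻¹⁵) = 9.77×10⁻⁸ V = 97.7 nV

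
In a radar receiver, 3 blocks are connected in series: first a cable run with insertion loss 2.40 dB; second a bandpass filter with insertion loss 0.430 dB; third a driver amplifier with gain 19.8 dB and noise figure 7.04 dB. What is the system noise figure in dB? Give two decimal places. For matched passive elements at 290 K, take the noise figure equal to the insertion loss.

Convert to linear (a loss of L dB is a gain of −L dB): F_i = 10^(NF_i/10), G_i = 10^(G_i,dB/10)
  Stage 1: F_1 = 10^(2.40/10) = 1.738, G_1 = 10^(−2.40/10) = 0.5754
  Stage 2: F_2 = 10^(0.430/10) = 1.104, G_2 = 10^(−0.430/10) = 0.9057
  Stage 3: F_3 = 10^(7.04/10) = 5.058, G_3 = 10^(19.8/10) = 95.50
Friis cascade:
  F = 1.738 + (1.104 − 1)/0.5754 + (5.058 − 1)/0.5212 = 9.705
NF = 10 log₁₀(9.705) = 9.87 dB

9.87 dB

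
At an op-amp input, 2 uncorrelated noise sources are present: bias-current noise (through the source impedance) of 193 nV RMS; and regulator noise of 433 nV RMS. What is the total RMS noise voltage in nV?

474 nV

Uncorrelated sources add in power (mean-square): V_tot = √(ΣV_i²)
V_tot = √[(1.93×10⁻⁷)² + (4.33×10⁻⁷)²] = 4.74×10⁻⁷ V = 474 nV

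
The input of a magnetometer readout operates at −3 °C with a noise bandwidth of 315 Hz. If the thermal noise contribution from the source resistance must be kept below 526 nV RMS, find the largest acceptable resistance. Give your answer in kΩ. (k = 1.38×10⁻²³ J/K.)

58.9 kΩ

T = −3 °C + 273.15 = 270.15 K
Johnson–Nyquist: V_n = √(4kTRB) ⇒ R = V_n² / (4kTB)
4kTB = 4 × 1.38×10⁻²³ × 270.15 × 3.15×10² = 4.70×10⁻¹⁸
R = (5.26×10⁻⁷)² / 4.70×10⁻¹⁸ = 5.89×10⁴ Ω = 58.9 kΩ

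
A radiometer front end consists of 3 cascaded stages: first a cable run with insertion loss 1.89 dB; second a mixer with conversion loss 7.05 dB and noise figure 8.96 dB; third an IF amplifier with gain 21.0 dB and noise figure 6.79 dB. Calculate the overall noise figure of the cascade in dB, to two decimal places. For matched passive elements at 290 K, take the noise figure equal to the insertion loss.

Convert to linear (a loss of L dB is a gain of −L dB): F_i = 10^(NF_i/10), G_i = 10^(G_i,dB/10)
  Stage 1: F_1 = 10^(1.89/10) = 1.545, G_1 = 10^(−1.89/10) = 0.6471
  Stage 2: F_2 = 10^(8.96/10) = 7.870, G_2 = 10^(−7.05/10) = 0.1972
  Stage 3: F_3 = 10^(6.79/10) = 4.775, G_3 = 10^(21.0/10) = 125.9
Friis cascade:
  F = 1.545 + (7.870 − 1)/0.6471 + (4.775 − 1)/0.1276 = 41.74
NF = 10 log₁₀(41.74) = 16.21 dB

16.21 dB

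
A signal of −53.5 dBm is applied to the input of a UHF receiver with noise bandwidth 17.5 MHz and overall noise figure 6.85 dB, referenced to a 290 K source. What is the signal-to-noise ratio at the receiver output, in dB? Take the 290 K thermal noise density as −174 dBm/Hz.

41.2 dB

Noise floor: N = −174 + 10 log₁₀(B) + NF
10 log₁₀(1.75×10⁷) = 72.43 dB
N = −174 + 72.43 + 6.85 = −94.72 dBm
SNR = P_sig − N = −53.5 − (−94.72) = 41.22 dB → 41.2 dB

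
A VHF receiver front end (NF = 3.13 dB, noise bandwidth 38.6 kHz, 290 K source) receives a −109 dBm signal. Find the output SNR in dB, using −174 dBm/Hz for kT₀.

Noise floor: N = −174 + 10 log₁₀(B) + NF
10 log₁₀(3.86×10⁴) = 45.87 dB
N = −174 + 45.87 + 3.13 = −125.00 dBm
SNR = P_sig − N = −109 − (−125.00) = 16.00 dB → 16.0 dB

16.0 dB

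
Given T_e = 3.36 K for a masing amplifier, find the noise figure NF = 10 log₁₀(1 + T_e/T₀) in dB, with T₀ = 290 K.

F = 1 + T_e/T₀ = 1 + 3.36/290 = 1.01159
NF = 10 log₁₀(1.01159) = 0.050 dB

0.050 dB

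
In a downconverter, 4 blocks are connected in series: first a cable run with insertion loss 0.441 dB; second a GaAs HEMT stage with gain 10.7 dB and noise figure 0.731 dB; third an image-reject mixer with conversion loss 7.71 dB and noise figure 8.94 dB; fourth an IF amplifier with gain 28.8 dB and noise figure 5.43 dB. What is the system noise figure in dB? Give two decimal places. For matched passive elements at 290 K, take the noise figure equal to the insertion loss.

5.24 dB

Convert to linear (a loss of L dB is a gain of −L dB): F_i = 10^(NF_i/10), G_i = 10^(G_i,dB/10)
  Stage 1: F_1 = 10^(0.441/10) = 1.107, G_1 = 10^(−0.441/10) = 0.9034
  Stage 2: F_2 = 10^(0.731/10) = 1.183, G_2 = 10^(10.7/10) = 11.75
  Stage 3: F_3 = 10^(8.94/10) = 7.834, G_3 = 10^(−7.71/10) = 0.1694
  Stage 4: F_4 = 10^(5.43/10) = 3.491, G_4 = 10^(28.8/10) = 758.6
Friis cascade:
  F = 1.107 + (1.183 − 1)/0.9034 + (7.834 − 1)/10.61 + (3.491 − 1)/1.798 = 3.339
NF = 10 log₁₀(3.339) = 5.24 dB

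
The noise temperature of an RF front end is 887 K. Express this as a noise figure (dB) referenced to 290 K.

F = 1 + T_e/T₀ = 1 + 887/290 = 4.05862
NF = 10 log₁₀(4.05862) = 6.08 dB

6.08 dB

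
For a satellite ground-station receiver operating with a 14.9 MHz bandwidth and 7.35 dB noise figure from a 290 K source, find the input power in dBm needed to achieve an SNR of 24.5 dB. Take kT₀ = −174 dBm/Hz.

−70.4 dBm

Sensitivity = −174 + 10 log₁₀(B) + NF + SNR_min
= −174 + 71.73 + 7.35 + 24.5
= −70.42 dBm → −70.4 dBm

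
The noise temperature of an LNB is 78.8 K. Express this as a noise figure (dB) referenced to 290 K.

F = 1 + T_e/T₀ = 1 + 78.8/290 = 1.27172
NF = 10 log₁₀(1.27172) = 1.04 dB

1.04 dB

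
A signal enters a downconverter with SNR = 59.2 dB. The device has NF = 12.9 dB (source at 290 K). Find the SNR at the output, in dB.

46.3 dB

By definition F = SNR_in/SNR_out, so in dB: SNR_out = SNR_in − NF
SNR_out = 59.2 − 12.9 = 46.3 dB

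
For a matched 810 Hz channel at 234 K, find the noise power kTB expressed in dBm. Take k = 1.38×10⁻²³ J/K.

−145.8 dBm

P_n = kTB = 1.38×10⁻²³ × 234 × 8.10×10² = 2.62×10⁻¹⁸ W
In dBm: 10 log₁₀(2.62×10⁻¹⁸ / 10⁻³) = −145.8 dBm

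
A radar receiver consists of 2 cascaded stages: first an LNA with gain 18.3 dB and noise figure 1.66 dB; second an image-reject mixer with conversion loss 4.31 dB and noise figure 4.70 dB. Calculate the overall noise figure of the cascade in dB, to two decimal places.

Convert to linear (a loss of L dB is a gain of −L dB): F_i = 10^(NF_i/10), G_i = 10^(G_i,dB/10)
  Stage 1: F_1 = 10^(1.66/10) = 1.466, G_1 = 10^(18.3/10) = 67.61
  Stage 2: F_2 = 10^(4.70/10) = 2.951, G_2 = 10^(−4.31/10) = 0.3707
Friis cascade:
  F = 1.466 + (2.951 − 1)/67.61 = 1.494
NF = 10 log₁₀(1.494) = 1.74 dB

1.74 dB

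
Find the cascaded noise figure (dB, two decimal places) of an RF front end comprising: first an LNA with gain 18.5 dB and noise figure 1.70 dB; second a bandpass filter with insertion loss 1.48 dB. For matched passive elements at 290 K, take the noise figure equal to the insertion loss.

1.72 dB

Convert to linear (a loss of L dB is a gain of −L dB): F_i = 10^(NF_i/10), G_i = 10^(G_i,dB/10)
  Stage 1: F_1 = 10^(1.70/10) = 1.479, G_1 = 10^(18.5/10) = 70.79
  Stage 2: F_2 = 10^(1.48/10) = 1.406, G_2 = 10^(−1.48/10) = 0.7112
Friis cascade:
  F = 1.479 + (1.406 − 1)/70.79 = 1.485
NF = 10 log₁₀(1.485) = 1.72 dB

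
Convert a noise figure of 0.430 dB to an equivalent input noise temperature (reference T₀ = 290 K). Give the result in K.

30.2 K

F = 10^(0.430/10) = 1.10408
T_e = (F − 1)·T₀ = (1.10408 − 1) × 290 = 30.2 K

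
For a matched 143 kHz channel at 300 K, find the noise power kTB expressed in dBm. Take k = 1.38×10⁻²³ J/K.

−122.3 dBm

P_n = kTB = 1.38×10⁻²³ × 300 × 1.43×10⁵ = 5.92×10⁻¹⁶ W
In dBm: 10 log₁₀(5.92×10⁻¹⁶ / 10⁻³) = −122.3 dBm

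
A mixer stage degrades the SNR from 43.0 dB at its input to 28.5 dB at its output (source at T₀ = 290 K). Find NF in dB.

NF (dB) = SNR_in(dB) − SNR_out(dB) when the source is at T₀
NF = 43.0 − 28.5 = 14.5 dB

14.5 dB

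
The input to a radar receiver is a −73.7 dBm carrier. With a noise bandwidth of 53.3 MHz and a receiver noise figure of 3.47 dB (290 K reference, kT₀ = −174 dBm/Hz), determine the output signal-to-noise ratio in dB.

Noise floor: N = −174 + 10 log₁₀(B) + NF
10 log₁₀(5.33×10⁷) = 77.27 dB
N = −174 + 77.27 + 3.47 = −93.26 dBm
SNR = P_sig − N = −73.7 − (−93.26) = 19.56 dB → 19.6 dB

19.6 dB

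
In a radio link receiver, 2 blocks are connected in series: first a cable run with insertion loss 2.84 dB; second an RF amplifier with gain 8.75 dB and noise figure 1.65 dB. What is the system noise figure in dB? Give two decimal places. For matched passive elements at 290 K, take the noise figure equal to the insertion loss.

4.49 dB

Convert to linear (a loss of L dB is a gain of −L dB): F_i = 10^(NF_i/10), G_i = 10^(G_i,dB/10)
  Stage 1: F_1 = 10^(2.84/10) = 1.923, G_1 = 10^(−2.84/10) = 0.5200
  Stage 2: F_2 = 10^(1.65/10) = 1.462, G_2 = 10^(8.75/10) = 7.499
Friis cascade:
  F = 1.923 + (1.462 − 1)/0.5200 = 2.812
NF = 10 log₁₀(2.812) = 4.49 dB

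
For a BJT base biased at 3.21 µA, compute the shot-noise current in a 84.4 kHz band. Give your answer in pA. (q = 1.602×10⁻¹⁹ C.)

295 pA

I_n = √(2qI·B)
2qI·B = 2 × 1.602×10⁻¹⁹ × 3.21×10⁻⁶ × 8.44×10⁴ = 8.68×10⁻²⁰ A²
I_n = √(8.68×10⁻²⁰) = 2.95×10⁻¹⁰ A = 295 pA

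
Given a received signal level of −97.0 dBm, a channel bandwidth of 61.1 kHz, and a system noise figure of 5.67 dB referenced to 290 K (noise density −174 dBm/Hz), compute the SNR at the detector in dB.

Noise floor: N = −174 + 10 log₁₀(B) + NF
10 log₁₀(6.11×10⁴) = 47.86 dB
N = −174 + 47.86 + 5.67 = −120.47 dBm
SNR = P_sig − N = −97.0 − (−120.47) = 23.47 dB → 23.5 dB

23.5 dB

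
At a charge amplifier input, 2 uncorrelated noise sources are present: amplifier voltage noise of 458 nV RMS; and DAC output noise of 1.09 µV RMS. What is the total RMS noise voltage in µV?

Uncorrelated sources add in power (mean-square): V_tot = √(ΣV_i²)
V_tot = √[(4.58×10⁻⁷)² + (1.09×10⁻⁶)²] = 1.18×10⁻⁶ V = 1.18 µV

1.18 µV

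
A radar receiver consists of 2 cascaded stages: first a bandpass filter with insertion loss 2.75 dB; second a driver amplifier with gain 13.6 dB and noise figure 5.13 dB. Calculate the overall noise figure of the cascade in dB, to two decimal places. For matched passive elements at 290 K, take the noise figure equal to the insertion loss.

Convert to linear (a loss of L dB is a gain of −L dB): F_i = 10^(NF_i/10), G_i = 10^(G_i,dB/10)
  Stage 1: F_1 = 10^(2.75/10) = 1.884, G_1 = 10^(−2.75/10) = 0.5309
  Stage 2: F_2 = 10^(5.13/10) = 3.258, G_2 = 10^(13.6/10) = 22.91
Friis cascade:
  F = 1.884 + (3.258 − 1)/0.5309 = 6.138
NF = 10 log₁₀(6.138) = 7.88 dB

7.88 dB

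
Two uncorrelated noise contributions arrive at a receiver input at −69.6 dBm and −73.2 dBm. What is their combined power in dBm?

−68.0 dBm

Convert to linear, add, convert back:
P₁ = 1.10×10⁻¹⁰ W, P₂ = 4.79×10⁻¹¹ W
P_tot = 1.58×10⁻¹⁰ W → 10 log₁₀(P_tot / 10⁻³) = −68.0 dBm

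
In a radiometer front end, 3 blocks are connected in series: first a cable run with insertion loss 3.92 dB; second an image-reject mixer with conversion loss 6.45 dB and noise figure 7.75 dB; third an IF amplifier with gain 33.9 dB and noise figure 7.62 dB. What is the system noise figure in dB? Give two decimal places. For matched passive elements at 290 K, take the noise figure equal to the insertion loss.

18.24 dB

Convert to linear (a loss of L dB is a gain of −L dB): F_i = 10^(NF_i/10), G_i = 10^(G_i,dB/10)
  Stage 1: F_1 = 10^(3.92/10) = 2.466, G_1 = 10^(−3.92/10) = 0.4055
  Stage 2: F_2 = 10^(7.75/10) = 5.957, G_2 = 10^(−6.45/10) = 0.2265
  Stage 3: F_3 = 10^(7.62/10) = 5.781, G_3 = 10^(33.9/10) = 2455
Friis cascade:
  F = 2.466 + (5.957 − 1)/0.4055 + (5.781 − 1)/0.09183 = 66.75
NF = 10 log₁₀(66.75) = 18.24 dB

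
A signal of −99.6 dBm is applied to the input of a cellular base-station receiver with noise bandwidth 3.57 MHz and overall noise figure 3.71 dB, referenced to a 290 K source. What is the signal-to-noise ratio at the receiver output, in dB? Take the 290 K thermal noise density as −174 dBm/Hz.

Noise floor: N = −174 + 10 log₁₀(B) + NF
10 log₁₀(3.57×10⁶) = 65.53 dB
N = −174 + 65.53 + 3.71 = −104.76 dBm
SNR = P_sig − N = −99.6 − (−104.76) = 5.16 dB → 5.2 dB

5.2 dB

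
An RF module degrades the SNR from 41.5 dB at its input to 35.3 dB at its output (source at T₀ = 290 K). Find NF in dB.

6.2 dB

NF (dB) = SNR_in(dB) − SNR_out(dB) when the source is at T₀
NF = 41.5 − 35.3 = 6.2 dB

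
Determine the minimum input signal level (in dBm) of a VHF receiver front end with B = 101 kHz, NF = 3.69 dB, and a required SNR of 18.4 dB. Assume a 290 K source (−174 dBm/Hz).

−101.9 dBm

Sensitivity = −174 + 10 log₁₀(B) + NF + SNR_min
= −174 + 50.04 + 3.69 + 18.4
= −101.87 dBm → −101.9 dBm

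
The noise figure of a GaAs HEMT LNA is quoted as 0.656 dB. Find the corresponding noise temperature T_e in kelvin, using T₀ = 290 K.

F = 10^(0.656/10) = 1.16305
T_e = (F − 1)·T₀ = (1.16305 − 1) × 290 = 47.3 K

47.3 K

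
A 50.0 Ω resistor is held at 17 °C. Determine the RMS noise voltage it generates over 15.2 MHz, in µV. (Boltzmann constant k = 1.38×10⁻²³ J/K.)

T = 17 °C + 273.15 = 290.15 K
V_n = √(4kTRB)
4kTRB = 4 × 1.38×10⁻²³ × 290.15 × 5.00×10¹ × 1.52×10⁷ = 1.22×10⁻¹¹ V²
V_n = √(1.22×10⁻¹¹) = 3.49×10⁻⁶ V = 3.49 µV

3.49 µV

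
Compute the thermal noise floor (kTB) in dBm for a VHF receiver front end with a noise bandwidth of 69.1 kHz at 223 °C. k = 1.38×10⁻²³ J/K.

−123.3 dBm

T = 223 °C + 273.15 = 496.15 K
P_n = kTB = 1.38×10⁻²³ × 496.15 × 6.91×10⁴ = 4.73×10⁻¹⁶ W
In dBm: 10 log₁₀(4.73×10⁻¹⁶ / 10⁻³) = −123.3 dBm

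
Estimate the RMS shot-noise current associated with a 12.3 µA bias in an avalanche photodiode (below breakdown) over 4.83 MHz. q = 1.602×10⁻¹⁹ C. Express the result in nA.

4.36 nA

I_n = √(2qI·B)
2qI·B = 2 × 1.602×10⁻¹⁹ × 1.23×10⁻⁵ × 4.83×10⁶ = 1.90×10⁻¹⁷ A²
I_n = √(1.90×10⁻¹⁷) = 4.36×10⁻⁹ A = 4.36 nA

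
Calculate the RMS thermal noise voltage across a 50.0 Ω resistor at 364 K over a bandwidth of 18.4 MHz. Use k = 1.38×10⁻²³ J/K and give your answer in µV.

4.30 µV

V_n = √(4kTRB)
4kTRB = 4 × 1.38×10⁻²³ × 364 × 5.00×10¹ × 1.84×10⁷ = 1.85×10⁻¹¹ V²
V_n = √(1.85×10⁻¹¹) = 4.30×10⁻⁶ V = 4.30 µV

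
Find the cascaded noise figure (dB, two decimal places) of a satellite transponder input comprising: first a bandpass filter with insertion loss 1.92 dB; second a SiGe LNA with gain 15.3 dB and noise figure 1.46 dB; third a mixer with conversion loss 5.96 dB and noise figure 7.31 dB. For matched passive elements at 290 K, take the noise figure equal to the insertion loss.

3.76 dB

Convert to linear (a loss of L dB is a gain of −L dB): F_i = 10^(NF_i/10), G_i = 10^(G_i,dB/10)
  Stage 1: F_1 = 10^(1.92/10) = 1.556, G_1 = 10^(−1.92/10) = 0.6427
  Stage 2: F_2 = 10^(1.46/10) = 1.400, G_2 = 10^(15.3/10) = 33.88
  Stage 3: F_3 = 10^(7.31/10) = 5.383, G_3 = 10^(−5.96/10) = 0.2535
Friis cascade:
  F = 1.556 + (1.400 − 1)/0.6427 + (5.383 − 1)/21.78 = 2.379
NF = 10 log₁₀(2.379) = 3.76 dB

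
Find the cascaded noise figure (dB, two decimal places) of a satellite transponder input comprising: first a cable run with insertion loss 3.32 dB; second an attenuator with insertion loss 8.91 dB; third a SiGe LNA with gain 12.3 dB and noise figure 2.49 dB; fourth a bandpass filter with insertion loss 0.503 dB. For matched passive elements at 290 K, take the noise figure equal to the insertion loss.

14.74 dB

Convert to linear (a loss of L dB is a gain of −L dB): F_i = 10^(NF_i/10), G_i = 10^(G_i,dB/10)
  Stage 1: F_1 = 10^(3.32/10) = 2.148, G_1 = 10^(−3.32/10) = 0.4656
  Stage 2: F_2 = 10^(8.91/10) = 7.780, G_2 = 10^(−8.91/10) = 0.1285
  Stage 3: F_3 = 10^(2.49/10) = 1.774, G_3 = 10^(12.3/10) = 16.98
  Stage 4: F_4 = 10^(0.503/10) = 1.123, G_4 = 10^(−0.503/10) = 0.8906
Friis cascade:
  F = 2.148 + (7.780 − 1)/0.4656 + (1.774 − 1)/0.05984 + (1.123 − 1)/1.016 = 29.77
NF = 10 log₁₀(29.77) = 14.74 dB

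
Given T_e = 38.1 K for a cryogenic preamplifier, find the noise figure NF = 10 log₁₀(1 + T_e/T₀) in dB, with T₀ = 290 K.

0.536 dB

F = 1 + T_e/T₀ = 1 + 38.1/290 = 1.13138
NF = 10 log₁₀(1.13138) = 0.536 dB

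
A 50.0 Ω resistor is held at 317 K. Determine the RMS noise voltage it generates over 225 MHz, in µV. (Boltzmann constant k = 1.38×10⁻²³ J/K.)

V_n = √(4kTRB)
4kTRB = 4 × 1.38×10⁻²³ × 317 × 5.00×10¹ × 2.25×10⁸ = 1.97×10⁻¹⁰ V²
V_n = √(1.97×10⁻¹⁰) = 1.40×10⁻⁵ V = 14.0 µV

14.0 µV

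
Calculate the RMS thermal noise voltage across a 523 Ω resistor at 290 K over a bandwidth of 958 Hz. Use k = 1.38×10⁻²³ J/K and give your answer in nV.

V_n = √(4kTRB)
4kTRB = 4 × 1.38×10⁻²³ × 290 × 5.23×10² × 9.58×10² = 8.02×10⁻¹⁵ V²
V_n = √(8.02×10⁻¹⁵) = 8.96×10⁻⁸ V = 89.6 nV

89.6 nV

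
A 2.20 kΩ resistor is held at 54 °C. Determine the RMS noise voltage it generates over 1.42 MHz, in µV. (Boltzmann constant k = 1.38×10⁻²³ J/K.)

T = 54 °C + 273.15 = 327.15 K
V_n = √(4kTRB)
4kTRB = 4 × 1.38×10⁻²³ × 327.15 × 2.20×10³ × 1.42×10⁶ = 5.64×10⁻¹¹ V²
V_n = √(5.64×10⁻¹¹) = 7.51×10⁻⁶ V = 7.51 µV

7.51 µV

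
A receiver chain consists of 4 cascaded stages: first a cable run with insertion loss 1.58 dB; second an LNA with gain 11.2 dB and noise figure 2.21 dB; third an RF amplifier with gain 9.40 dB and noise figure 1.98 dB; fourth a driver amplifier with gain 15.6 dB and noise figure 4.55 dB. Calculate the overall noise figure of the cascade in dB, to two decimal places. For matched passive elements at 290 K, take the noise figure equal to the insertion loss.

3.94 dB

Convert to linear (a loss of L dB is a gain of −L dB): F_i = 10^(NF_i/10), G_i = 10^(G_i,dB/10)
  Stage 1: F_1 = 10^(1.58/10) = 1.439, G_1 = 10^(−1.58/10) = 0.6950
  Stage 2: F_2 = 10^(2.21/10) = 1.663, G_2 = 10^(11.2/10) = 13.18
  Stage 3: F_3 = 10^(1.98/10) = 1.578, G_3 = 10^(9.40/10) = 8.710
  Stage 4: F_4 = 10^(4.55/10) = 2.851, G_4 = 10^(15.6/10) = 36.31
Friis cascade:
  F = 1.439 + (1.663 − 1)/0.6950 + (1.578 − 1)/9.162 + (2.851 − 1)/79.80 = 2.480
NF = 10 log₁₀(2.480) = 3.94 dB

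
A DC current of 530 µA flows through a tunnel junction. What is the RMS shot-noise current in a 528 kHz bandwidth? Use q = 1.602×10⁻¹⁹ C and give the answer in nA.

I_n = √(2qI·B)
2qI·B = 2 × 1.602×10⁻¹⁹ × 5.30×10⁻⁴ × 5.28×10⁵ = 8.97×10⁻¹⁷ A²
I_n = √(8.97×10⁻¹⁷) = 9.47×10⁻⁹ A = 9.47 nA

9.47 nA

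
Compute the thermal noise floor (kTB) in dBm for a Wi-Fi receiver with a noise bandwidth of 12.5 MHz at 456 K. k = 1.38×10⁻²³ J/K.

−101.0 dBm

P_n = kTB = 1.38×10⁻²³ × 456 × 1.25×10⁷ = 7.87×10⁻¹⁴ W
In dBm: 10 log₁₀(7.87×10⁻¹⁴ / 10⁻³) = −101.0 dBm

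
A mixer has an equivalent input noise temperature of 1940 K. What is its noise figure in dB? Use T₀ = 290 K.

8.86 dB

F = 1 + T_e/T₀ = 1 + 1940/290 = 7.68966
NF = 10 log₁₀(7.68966) = 8.86 dB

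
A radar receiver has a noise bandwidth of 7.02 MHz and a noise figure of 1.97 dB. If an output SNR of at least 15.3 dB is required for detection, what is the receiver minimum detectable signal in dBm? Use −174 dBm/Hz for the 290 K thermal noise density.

−88.3 dBm

Sensitivity = −174 + 10 log₁₀(B) + NF + SNR_min
= −174 + 68.46 + 1.97 + 15.3
= −88.27 dBm → −88.3 dBm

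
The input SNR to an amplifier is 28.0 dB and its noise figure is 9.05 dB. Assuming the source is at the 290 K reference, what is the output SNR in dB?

18.95 dB

By definition F = SNR_in/SNR_out, so in dB: SNR_out = SNR_in − NF
SNR_out = 28.0 − 9.05 = 18.95 dB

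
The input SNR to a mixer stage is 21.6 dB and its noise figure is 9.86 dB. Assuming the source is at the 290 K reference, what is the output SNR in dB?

By definition F = SNR_in/SNR_out, so in dB: SNR_out = SNR_in − NF
SNR_out = 21.6 − 9.86 = 11.74 dB

11.74 dB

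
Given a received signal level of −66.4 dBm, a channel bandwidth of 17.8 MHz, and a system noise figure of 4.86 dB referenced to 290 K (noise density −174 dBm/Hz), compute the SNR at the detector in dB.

30.2 dB

Noise floor: N = −174 + 10 log₁₀(B) + NF
10 log₁₀(1.78×10⁷) = 72.5 dB
N = −174 + 72.5 + 4.86 = −96.64 dBm
SNR = P_sig − N = −66.4 − (−96.64) = 30.24 dB → 30.2 dB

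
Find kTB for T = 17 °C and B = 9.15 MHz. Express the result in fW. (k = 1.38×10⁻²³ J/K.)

36.6 fW

T = 17 °C + 273.15 = 290.15 K
P_n = kTB = 1.38×10⁻²³ × 290.15 × 9.15×10⁶ = 3.66×10⁻¹⁴ W = 36.6 fW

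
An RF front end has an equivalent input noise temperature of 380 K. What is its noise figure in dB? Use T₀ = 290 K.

3.64 dB

F = 1 + T_e/T₀ = 1 + 380/290 = 2.31034
NF = 10 log₁₀(2.31034) = 3.64 dB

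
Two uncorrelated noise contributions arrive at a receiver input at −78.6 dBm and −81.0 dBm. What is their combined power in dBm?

Convert to linear, add, convert back:
P₁ = 1.38×10⁻¹¹ W, P₂ = 7.94×10⁻¹² W
P_tot = 2.17×10⁻¹¹ W → 10 log₁₀(P_tot / 10⁻³) = −76.6 dBm

−76.6 dBm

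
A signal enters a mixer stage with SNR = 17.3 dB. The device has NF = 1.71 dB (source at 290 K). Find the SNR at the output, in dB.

By definition F = SNR_in/SNR_out, so in dB: SNR_out = SNR_in − NF
SNR_out = 17.3 − 1.71 = 15.59 dB

15.59 dB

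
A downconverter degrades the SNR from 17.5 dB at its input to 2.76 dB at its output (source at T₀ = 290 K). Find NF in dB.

14.74 dB

NF (dB) = SNR_in(dB) − SNR_out(dB) when the source is at T₀
NF = 17.5 − 2.76 = 14.74 dB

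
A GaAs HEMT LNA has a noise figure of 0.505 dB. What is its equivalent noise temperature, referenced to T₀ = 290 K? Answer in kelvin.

F = 10^(0.505/10) = 1.12331
T_e = (F − 1)·T₀ = (1.12331 − 1) × 290 = 35.8 K

35.8 K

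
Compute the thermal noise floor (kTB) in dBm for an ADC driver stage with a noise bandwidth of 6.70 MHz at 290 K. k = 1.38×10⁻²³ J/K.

P_n = kTB = 1.38×10⁻²³ × 290 × 6.70×10⁶ = 2.68×10⁻¹⁴ W
In dBm: 10 log₁₀(2.68×10⁻¹⁴ / 10⁻³) = −105.7 dBm

−105.7 dBm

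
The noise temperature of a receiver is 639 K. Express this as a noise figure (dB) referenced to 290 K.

F = 1 + T_e/T₀ = 1 + 639/290 = 3.20345
NF = 10 log₁₀(3.20345) = 5.06 dB

5.06 dB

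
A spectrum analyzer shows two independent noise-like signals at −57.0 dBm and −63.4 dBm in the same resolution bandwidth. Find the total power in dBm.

−56.1 dBm

Convert to linear, add, convert back:
P₁ = 2.00×10⁻⁹ W, P₂ = 4.57×10⁻¹⁰ W
P_tot = 2.45×10⁻⁹ W → 10 log₁₀(P_tot / 10⁻³) = −56.1 dBm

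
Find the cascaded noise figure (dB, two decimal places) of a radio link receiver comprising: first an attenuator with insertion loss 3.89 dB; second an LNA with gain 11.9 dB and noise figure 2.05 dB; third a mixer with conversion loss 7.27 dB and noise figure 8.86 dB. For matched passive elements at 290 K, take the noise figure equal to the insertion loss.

6.98 dB

Convert to linear (a loss of L dB is a gain of −L dB): F_i = 10^(NF_i/10), G_i = 10^(G_i,dB/10)
  Stage 1: F_1 = 10^(3.89/10) = 2.449, G_1 = 10^(−3.89/10) = 0.4083
  Stage 2: F_2 = 10^(2.05/10) = 1.603, G_2 = 10^(11.9/10) = 15.49
  Stage 3: F_3 = 10^(8.86/10) = 7.691, G_3 = 10^(−7.27/10) = 0.1875
Friis cascade:
  F = 2.449 + (1.603 − 1)/0.4083 + (7.691 − 1)/6.324 = 4.985
NF = 10 log₁₀(4.985) = 6.98 dB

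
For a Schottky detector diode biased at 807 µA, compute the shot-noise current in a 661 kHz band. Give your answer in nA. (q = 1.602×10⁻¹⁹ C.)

I_n = √(2qI·B)
2qI·B = 2 × 1.602×10⁻¹⁹ × 8.07×10⁻⁴ × 6.61×10⁵ = 1.71×10⁻¹⁶ A²
I_n = √(1.71×10⁻¹⁶) = 1.31×10⁻⁸ A = 13.1 nA

13.1 nA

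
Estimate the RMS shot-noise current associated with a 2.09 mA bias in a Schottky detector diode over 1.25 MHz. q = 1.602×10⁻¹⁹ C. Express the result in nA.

28.9 nA

I_n = √(2qI·B)
2qI·B = 2 × 1.602×10⁻¹⁹ × 2.09×10⁻³ × 1.25×10⁶ = 8.37×10⁻¹⁶ A²
I_n = √(8.37×10⁻¹⁶) = 2.89×10⁻⁸ A = 28.9 nA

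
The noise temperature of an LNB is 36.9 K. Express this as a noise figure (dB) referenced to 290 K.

F = 1 + T_e/T₀ = 1 + 36.9/290 = 1.12724
NF = 10 log₁₀(1.12724) = 0.520 dB

0.520 dB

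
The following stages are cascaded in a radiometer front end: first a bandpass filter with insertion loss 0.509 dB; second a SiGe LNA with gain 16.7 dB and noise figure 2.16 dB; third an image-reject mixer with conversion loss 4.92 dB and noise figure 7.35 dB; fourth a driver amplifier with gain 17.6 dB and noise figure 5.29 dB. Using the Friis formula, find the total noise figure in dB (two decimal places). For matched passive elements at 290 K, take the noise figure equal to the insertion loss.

3.29 dB

Convert to linear (a loss of L dB is a gain of −L dB): F_i = 10^(NF_i/10), G_i = 10^(G_i,dB/10)
  Stage 1: F_1 = 10^(0.509/10) = 1.124, G_1 = 10^(−0.509/10) = 0.8894
  Stage 2: F_2 = 10^(2.16/10) = 1.644, G_2 = 10^(16.7/10) = 46.77
  Stage 3: F_3 = 10^(7.35/10) = 5.433, G_3 = 10^(−4.92/10) = 0.3221
  Stage 4: F_4 = 10^(5.29/10) = 3.381, G_4 = 10^(17.6/10) = 57.54
Friis cascade:
  F = 1.124 + (1.644 − 1)/0.8894 + (5.433 − 1)/41.60 + (3.381 − 1)/13.40 = 2.133
NF = 10 log₁₀(2.133) = 3.29 dB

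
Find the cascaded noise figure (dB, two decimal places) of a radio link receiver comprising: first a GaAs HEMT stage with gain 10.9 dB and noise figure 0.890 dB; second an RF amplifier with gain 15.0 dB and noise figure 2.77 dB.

1.14 dB

Convert to linear (a loss of L dB is a gain of −L dB): F_i = 10^(NF_i/10), G_i = 10^(G_i,dB/10)
  Stage 1: F_1 = 10^(0.890/10) = 1.227, G_1 = 10^(10.9/10) = 12.30
  Stage 2: F_2 = 10^(2.77/10) = 1.892, G_2 = 10^(15.0/10) = 31.62
Friis cascade:
  F = 1.227 + (1.892 − 1)/12.30 = 1.300
NF = 10 log₁₀(1.300) = 1.14 dB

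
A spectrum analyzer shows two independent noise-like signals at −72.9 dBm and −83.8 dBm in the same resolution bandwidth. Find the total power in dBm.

−72.6 dBm

Convert to linear, add, convert back:
P₁ = 5.13×10⁻¹¹ W, P₂ = 4.17×10⁻¹² W
P_tot = 5.55×10⁻¹¹ W → 10 log₁₀(P_tot / 10⁻³) = −72.6 dBm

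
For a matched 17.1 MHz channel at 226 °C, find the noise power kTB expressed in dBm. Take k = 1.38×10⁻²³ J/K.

−99.3 dBm

T = 226 °C + 273.15 = 499.15 K
P_n = kTB = 1.38×10⁻²³ × 499.15 × 1.71×10⁷ = 1.18×10⁻¹³ W
In dBm: 10 log₁₀(1.18×10⁻¹³ / 10⁻³) = −99.3 dBm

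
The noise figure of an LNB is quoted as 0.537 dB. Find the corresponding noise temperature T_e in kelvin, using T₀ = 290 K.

F = 10^(0.537/10) = 1.13162
T_e = (F − 1)·T₀ = (1.13162 − 1) × 290 = 38.2 K

38.2 K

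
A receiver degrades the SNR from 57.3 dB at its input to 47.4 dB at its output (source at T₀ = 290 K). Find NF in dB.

NF (dB) = SNR_in(dB) − SNR_out(dB) when the source is at T₀
NF = 57.3 − 47.4 = 9.9 dB

9.9 dB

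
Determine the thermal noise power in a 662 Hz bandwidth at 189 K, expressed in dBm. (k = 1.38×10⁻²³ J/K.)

−147.6 dBm

P_n = kTB = 1.38×10⁻²³ × 189 × 6.62×10² = 1.73×10⁻¹⁸ W
In dBm: 10 log₁₀(1.73×10⁻¹⁸ / 10⁻³) = −147.6 dBm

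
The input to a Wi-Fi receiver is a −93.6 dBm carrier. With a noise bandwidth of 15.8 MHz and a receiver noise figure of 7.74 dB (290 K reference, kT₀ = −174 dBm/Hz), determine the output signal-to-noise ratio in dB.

0.7 dB

Noise floor: N = −174 + 10 log₁₀(B) + NF
10 log₁₀(1.58×10⁷) = 71.99 dB
N = −174 + 71.99 + 7.74 = −94.27 dBm
SNR = P_sig − N = −93.6 − (−94.27) = 0.67 dB → 0.7 dB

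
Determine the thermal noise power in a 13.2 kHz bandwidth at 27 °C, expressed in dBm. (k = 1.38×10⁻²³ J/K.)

−132.6 dBm

T = 27 °C + 273.15 = 300.15 K
P_n = kTB = 1.38×10⁻²³ × 300.15 × 1.32×10⁴ = 5.47×10⁻¹⁷ W
In dBm: 10 log₁₀(5.47×10⁻¹⁷ / 10⁻³) = −132.6 dBm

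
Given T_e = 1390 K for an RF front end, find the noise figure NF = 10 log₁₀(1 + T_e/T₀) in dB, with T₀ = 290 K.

F = 1 + T_e/T₀ = 1 + 1390/290 = 5.7931
NF = 10 log₁₀(5.7931) = 7.63 dB

7.63 dB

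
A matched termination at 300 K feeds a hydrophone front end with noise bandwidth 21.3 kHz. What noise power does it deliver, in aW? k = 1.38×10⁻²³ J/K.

P_n = kTB = 1.38×10⁻²³ × 300 × 2.13×10⁴ = 8.82×10⁻¹⁷ W = 88.2 aW

88.2 aW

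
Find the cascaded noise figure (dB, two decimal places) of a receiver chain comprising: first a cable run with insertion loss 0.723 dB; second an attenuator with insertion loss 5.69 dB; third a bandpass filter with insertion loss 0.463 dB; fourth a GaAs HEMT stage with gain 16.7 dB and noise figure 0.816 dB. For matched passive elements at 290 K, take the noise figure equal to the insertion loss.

Convert to linear (a loss of L dB is a gain of −L dB): F_i = 10^(NF_i/10), G_i = 10^(G_i,dB/10)
  Stage 1: F_1 = 10^(0.723/10) = 1.181, G_1 = 10^(−0.723/10) = 0.8466
  Stage 2: F_2 = 10^(5.69/10) = 3.707, G_2 = 10^(−5.69/10) = 0.2698
  Stage 3: F_3 = 10^(0.463/10) = 1.112, G_3 = 10^(−0.463/10) = 0.8989
  Stage 4: F_4 = 10^(0.816/10) = 1.207, G_4 = 10^(16.7/10) = 46.77
Friis cascade:
  F = 1.181 + (3.707 − 1)/0.8466 + (1.112 − 1)/0.2284 + (1.207 − 1)/0.2053 = 5.878
NF = 10 log₁₀(5.878) = 7.69 dB

7.69 dB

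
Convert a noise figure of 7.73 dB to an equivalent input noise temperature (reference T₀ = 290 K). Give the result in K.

1429 K

F = 10^(7.73/10) = 5.92925
T_e = (F − 1)·T₀ = (5.92925 − 1) × 290 = 1429 K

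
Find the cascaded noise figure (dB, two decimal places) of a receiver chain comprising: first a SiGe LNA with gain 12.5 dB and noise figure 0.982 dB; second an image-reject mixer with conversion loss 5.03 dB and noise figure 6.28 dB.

Convert to linear (a loss of L dB is a gain of −L dB): F_i = 10^(NF_i/10), G_i = 10^(G_i,dB/10)
  Stage 1: F_1 = 10^(0.982/10) = 1.254, G_1 = 10^(12.5/10) = 17.78
  Stage 2: F_2 = 10^(6.28/10) = 4.246, G_2 = 10^(−5.03/10) = 0.3141
Friis cascade:
  F = 1.254 + (4.246 − 1)/17.78 = 1.436
NF = 10 log₁₀(1.436) = 1.57 dB

1.57 dB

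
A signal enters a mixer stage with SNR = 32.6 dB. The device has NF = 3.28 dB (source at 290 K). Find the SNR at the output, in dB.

29.32 dB

By definition F = SNR_in/SNR_out, so in dB: SNR_out = SNR_in − NF
SNR_out = 32.6 − 3.28 = 29.32 dB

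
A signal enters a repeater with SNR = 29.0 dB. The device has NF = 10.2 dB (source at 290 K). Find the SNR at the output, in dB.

18.8 dB

By definition F = SNR_in/SNR_out, so in dB: SNR_out = SNR_in − NF
SNR_out = 29.0 − 10.2 = 18.8 dB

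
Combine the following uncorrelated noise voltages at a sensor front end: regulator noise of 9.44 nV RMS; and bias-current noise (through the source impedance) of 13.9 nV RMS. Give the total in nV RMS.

Uncorrelated sources add in power (mean-square): V_tot = √(ΣV_i²)
V_tot = √[(9.44×10⁻⁹)² + (1.39×10⁻⁸)²] = 1.68×10⁻⁸ V = 16.8 nV

16.8 nV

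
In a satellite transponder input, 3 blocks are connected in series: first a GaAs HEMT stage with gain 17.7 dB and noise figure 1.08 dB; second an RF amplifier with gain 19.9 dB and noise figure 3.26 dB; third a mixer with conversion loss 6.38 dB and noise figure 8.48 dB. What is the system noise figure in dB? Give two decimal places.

Convert to linear (a loss of L dB is a gain of −L dB): F_i = 10^(NF_i/10), G_i = 10^(G_i,dB/10)
  Stage 1: F_1 = 10^(1.08/10) = 1.282, G_1 = 10^(17.7/10) = 58.88
  Stage 2: F_2 = 10^(3.26/10) = 2.118, G_2 = 10^(19.9/10) = 97.72
  Stage 3: F_3 = 10^(8.48/10) = 7.047, G_3 = 10^(−6.38/10) = 0.2301
Friis cascade:
  F = 1.282 + (2.118 − 1)/58.88 + (7.047 − 1)/5754 = 1.302
NF = 10 log₁₀(1.302) = 1.15 dB

1.15 dB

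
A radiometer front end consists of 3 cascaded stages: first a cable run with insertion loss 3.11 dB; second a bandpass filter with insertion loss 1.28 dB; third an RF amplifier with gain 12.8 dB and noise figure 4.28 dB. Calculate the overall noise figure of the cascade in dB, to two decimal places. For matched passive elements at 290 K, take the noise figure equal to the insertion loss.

Convert to linear (a loss of L dB is a gain of −L dB): F_i = 10^(NF_i/10), G_i = 10^(G_i,dB/10)
  Stage 1: F_1 = 10^(3.11/10) = 2.046, G_1 = 10^(−3.11/10) = 0.4887
  Stage 2: F_2 = 10^(1.28/10) = 1.343, G_2 = 10^(−1.28/10) = 0.7447
  Stage 3: F_3 = 10^(4.28/10) = 2.679, G_3 = 10^(12.8/10) = 19.05
Friis cascade:
  F = 2.046 + (1.343 − 1)/0.4887 + (2.679 − 1)/0.3639 = 7.362
NF = 10 log₁₀(7.362) = 8.67 dB

8.67 dB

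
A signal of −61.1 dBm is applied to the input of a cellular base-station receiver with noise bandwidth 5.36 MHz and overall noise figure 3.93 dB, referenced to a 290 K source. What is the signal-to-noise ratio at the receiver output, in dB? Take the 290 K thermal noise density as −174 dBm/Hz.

41.7 dB

Noise floor: N = −174 + 10 log₁₀(B) + NF
10 log₁₀(5.36×10⁶) = 67.29 dB
N = −174 + 67.29 + 3.93 = −102.78 dBm
SNR = P_sig − N = −61.1 − (−102.78) = 41.68 dB → 41.7 dB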